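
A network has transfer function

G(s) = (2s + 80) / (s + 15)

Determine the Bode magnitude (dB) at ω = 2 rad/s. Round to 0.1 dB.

Substitute s = j2:
Numerator: 2(j2) + 80 = 80 + j4
Denominator: (j2) + 15 = 15 + j2
|N| = √(80² + 4²) ≈ 80.1, ∠N ≈ 2.86°
|D| = √(15² + 2²) ≈ 15.133, ∠D ≈ 7.59°
|G| = 80.1 / 15.133 ≈ 5.2931
Gain = 20 log₁₀(5.2931) ≈ 14.47 dB

14.5 dB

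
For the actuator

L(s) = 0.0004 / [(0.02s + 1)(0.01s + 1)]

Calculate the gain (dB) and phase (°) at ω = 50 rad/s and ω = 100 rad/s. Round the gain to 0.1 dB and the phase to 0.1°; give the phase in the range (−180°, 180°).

ω = 50: -71.9 dB, -71.6°; ω = 100: -78.0 dB, -108.4°

At ω = 50 rad/s:
pole (1 + j50·0.02) = 1 + j1 → |·| ≈ 1.4142, ∠ ≈ 45.00°
pole (1 + j50·0.01) = 1 + j0.5 → |·| ≈ 1.118, ∠ ≈ 26.57°
|L| = 0.0004 · 1 / (1.4142 · 1.118) ≈ 0.00025299
Gain = 20 log₁₀(0.00025299) ≈ -71.94 dB
∠L = (0°) − (45.00° + 26.57°) = -71.57°

At ω = 100 rad/s:
pole (1 + j100·0.02) = 1 + j2 → |·| ≈ 2.2361, ∠ ≈ 63.43°
pole (1 + j100·0.01) = 1 + j1 → |·| ≈ 1.4142, ∠ ≈ 45.00°
|L| = 0.0004 · 1 / (2.2361 · 1.4142) ≈ 0.00012649
Gain = 20 log₁₀(0.00012649) ≈ -77.96 dB
∠L = (0°) − (63.43° + 45.00°) = -108.43°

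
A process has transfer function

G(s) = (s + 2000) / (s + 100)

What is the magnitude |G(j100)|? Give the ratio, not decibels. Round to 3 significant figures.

Substitute s = j100:
Numerator: (j100) + 2000 = 2000 + j100
Denominator: (j100) + 100 = 100 + j100
|N| = √(2000² + 100²) ≈ 2002.5, ∠N ≈ 2.86°
|D| = √(100² + 100²) ≈ 141.42, ∠D ≈ 45.00°
|G| = 2002.5 / 141.42 ≈ 14.16

14.2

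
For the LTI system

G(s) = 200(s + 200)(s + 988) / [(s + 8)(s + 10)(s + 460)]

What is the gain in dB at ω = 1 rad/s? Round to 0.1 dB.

At s = jω = j1:
zero (s+200): 200 + j1 → |·| = √(200²+1²) = √40001 ≈ 200, ∠ = arctan(1/200) ≈ 0.29°
zero (s+988): 988 + j1 → |·| = √(988²+1²) = √976145 ≈ 988, ∠ = arctan(1/988) ≈ 0.06°
pole (s+8): 8 + j1 → |·| = √(8²+1²) = √65 ≈ 8.0623, ∠ = arctan(1/8) ≈ 7.13°
pole (s+10): 10 + j1 → |·| = √(10²+1²) = √101 ≈ 10.05, ∠ = arctan(1/10) ≈ 5.71°
pole (s+460): 460 + j1 → |·| = √(460²+1²) = √211601 ≈ 460, ∠ = arctan(1/460) ≈ 0.12°
|G| = 200 · 1.976e+05 / 37272 ≈ 1060.3
Gain = 20 log₁₀(1060.3) ≈ 60.51 dB

60.5 dB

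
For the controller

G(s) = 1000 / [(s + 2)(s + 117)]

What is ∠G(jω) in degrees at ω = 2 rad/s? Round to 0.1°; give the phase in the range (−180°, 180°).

At s = jω = j2:
pole (s+2): 2 + j2 → |·| = √(2²+2²) = √8 ≈ 2.8284, ∠ = arctan(2/2) ≈ 45.00°
pole (s+117): 117 + j2 → |·| = √(117²+2²) = √13693 ≈ 117.02, ∠ = arctan(2/117) ≈ 0.98°
∠G = 0.00° − 45.98° = -45.98°

-46.0°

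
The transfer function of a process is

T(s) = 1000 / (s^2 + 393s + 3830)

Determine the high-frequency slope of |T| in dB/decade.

-40 dB/decade

Each pole contributes −20 dB/decade at high frequency; each zero contributes +20 dB/decade.
Net: 0 zero(s) − 2 pole(s) → -40 dB/decade.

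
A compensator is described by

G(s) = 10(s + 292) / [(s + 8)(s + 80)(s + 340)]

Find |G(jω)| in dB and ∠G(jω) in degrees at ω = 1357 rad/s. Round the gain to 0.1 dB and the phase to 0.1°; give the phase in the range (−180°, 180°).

-105.4 dB, -174.4°

At s = jω = j1357:
zero (s+292): 292 + j1357 → |·| = √(292²+1357²) = √1926713 ≈ 1388.1, ∠ = arctan(1357/292) ≈ 77.86°
pole (s+8): 8 + j1357 → |·| = √(8²+1357²) = √1841513 ≈ 1357, ∠ = arctan(1357/8) ≈ 89.66°
pole (s+80): 80 + j1357 → |·| = √(80²+1357²) = √1847849 ≈ 1359.4, ∠ = arctan(1357/80) ≈ 86.63°
pole (s+340): 340 + j1357 → |·| = √(340²+1357²) = √1957049 ≈ 1398.9, ∠ = arctan(1357/340) ≈ 75.93°
|G| = 10 · 1388.1 / 2.5806e+09 ≈ 5.379e-06
Gain = 20 log₁₀(5.379e-06) ≈ -105.39 dB
∠G = 77.86° − 252.22° = -174.36°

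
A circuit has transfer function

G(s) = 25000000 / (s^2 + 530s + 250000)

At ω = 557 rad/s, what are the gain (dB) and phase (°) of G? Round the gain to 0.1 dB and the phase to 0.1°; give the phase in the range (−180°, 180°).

At s = jω = j557:
quadratic: (j557)² + 530·j557 + 250000 = -60249 + j295210 → |·| ≈ 3.013e+05, ∠ ≈ 101.54°
|G| = 25000000 / 3.013e+05 ≈ 82.974
Gain = 20 log₁₀(82.974) ≈ 38.38 dB
∠G = 0.00° − 101.54° = -101.54°

38.4 dB, -101.5°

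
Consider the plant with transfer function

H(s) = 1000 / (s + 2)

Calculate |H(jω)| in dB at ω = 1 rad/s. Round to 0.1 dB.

Substitute s = j1:
Numerator: 1000 = 1000 + j0
Denominator: (j1) + 2 = 2 + j1
|N| = √(1000² + 0²) ≈ 1000, ∠N ≈ 0.00°
|D| = √(2² + 1²) ≈ 2.2361, ∠D ≈ 26.57°
|H| = 1000 / 2.2361 ≈ 447.21
Gain = 20 log₁₀(447.21) ≈ 53.01 dB

53.0 dB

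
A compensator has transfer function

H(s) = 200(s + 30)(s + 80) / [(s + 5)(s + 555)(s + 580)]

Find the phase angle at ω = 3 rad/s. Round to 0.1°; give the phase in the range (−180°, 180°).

-23.7°

At s = jω = j3:
zero (s+30): 30 + j3 → |·| = √(30²+3²) = √909 ≈ 30.15, ∠ = arctan(3/30) ≈ 5.71°
zero (s+80): 80 + j3 → |·| = √(80²+3²) = √6409 ≈ 80.056, ∠ = arctan(3/80) ≈ 2.15°
pole (s+5): 5 + j3 → |·| = √(5²+3²) = √34 ≈ 5.831, ∠ = arctan(3/5) ≈ 30.96°
pole (s+555): 555 + j3 → |·| = √(555²+3²) = √308034 ≈ 555.01, ∠ = arctan(3/555) ≈ 0.31°
pole (s+580): 580 + j3 → |·| = √(580²+3²) = √336409 ≈ 580.01, ∠ = arctan(3/580) ≈ 0.30°
∠H = 7.86° − 31.57° = -23.71°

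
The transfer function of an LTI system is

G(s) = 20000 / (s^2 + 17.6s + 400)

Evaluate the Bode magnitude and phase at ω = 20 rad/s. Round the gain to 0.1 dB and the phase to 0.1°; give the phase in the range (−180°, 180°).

At s = jω = j20:
quadratic: (j20)² + 17.6·j20 + 400 = 0 + j352 → |·| ≈ 352, ∠ ≈ 90.00°
|G| = 20000 / 352 ≈ 56.818
Gain = 20 log₁₀(56.818) ≈ 35.09 dB
∠G = 0.00° − 90.00° = -90.00°

35.1 dB, -90.0°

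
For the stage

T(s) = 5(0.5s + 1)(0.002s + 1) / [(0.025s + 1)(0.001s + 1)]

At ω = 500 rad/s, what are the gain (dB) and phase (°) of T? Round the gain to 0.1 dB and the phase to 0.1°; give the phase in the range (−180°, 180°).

42.0 dB, 22.8°

At ω = 500 rad/s:
zero (1 + j500·0.5) = 1 + j250 → |·| ≈ 250, ∠ ≈ 89.77°
zero (1 + j500·0.002) = 1 + j1 → |·| ≈ 1.4142, ∠ ≈ 45.00°
pole (1 + j500·0.025) = 1 + j12.5 → |·| ≈ 12.54, ∠ ≈ 85.43°
pole (1 + j500·0.001) = 1 + j0.5 → |·| ≈ 1.118, ∠ ≈ 26.57°
|T| = 5 · 250 · 1.4142 / (12.54 · 1.118) ≈ 126.09
Gain = 20 log₁₀(126.09) ≈ 42.01 dB
∠T = (89.77° + 45.00°) − (85.43° + 26.57°) = 22.77°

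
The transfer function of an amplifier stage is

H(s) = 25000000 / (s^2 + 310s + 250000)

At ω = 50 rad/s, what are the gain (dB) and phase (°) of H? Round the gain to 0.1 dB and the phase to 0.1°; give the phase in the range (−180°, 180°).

40.1 dB, -3.6°

At s = jω = j50:
quadratic: (j50)² + 310·j50 + 250000 = 247500 + j15500 → |·| ≈ 2.4798e+05, ∠ ≈ 3.58°
|H| = 25000000 / 2.4798e+05 ≈ 100.81
Gain = 20 log₁₀(100.81) ≈ 40.07 dB
∠H = 0.00° − 3.58° = -3.58°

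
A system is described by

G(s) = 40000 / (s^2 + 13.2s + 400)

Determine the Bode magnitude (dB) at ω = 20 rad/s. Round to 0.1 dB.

43.6 dB

At s = jω = j20:
quadratic: (j20)² + 13.2·j20 + 400 = 0 + j264 → |·| ≈ 264, ∠ ≈ 90.00°
|G| = 40000 / 264 ≈ 151.52
Gain = 20 log₁₀(151.52) ≈ 43.61 dB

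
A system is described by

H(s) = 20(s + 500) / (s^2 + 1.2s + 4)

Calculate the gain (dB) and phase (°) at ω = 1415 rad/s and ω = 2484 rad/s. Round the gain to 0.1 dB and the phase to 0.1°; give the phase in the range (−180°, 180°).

At s = jω = j1415:
zero (s+500): 500 + j1415 → |·| = √(500²+1415²) = √2252225 ≈ 1500.7, ∠ = arctan(1415/500) ≈ 70.54°
quadratic: (j1415)² + 1.2·j1415 + 4 = -2002221 + j1698 → |·| ≈ 2.0022e+06, ∠ ≈ 179.95°
|H| = 20 · 1500.7 / 2.0022e+06 ≈ 0.014991
Gain = 20 log₁₀(0.014991) ≈ -36.48 dB
∠H = 70.54° − 179.95° = -109.41°

At s = jω = j2484:
zero (s+500): 500 + j2484 → |·| = √(500²+2484²) = √6420256 ≈ 2533.8, ∠ = arctan(2484/500) ≈ 78.62°
quadratic: (j2484)² + 1.2·j2484 + 4 = -6170252 + j2980.8 → |·| ≈ 6.1703e+06, ∠ ≈ 179.97°
|H| = 20 · 2533.8 / 6.1703e+06 ≈ 0.0082129
Gain = 20 log₁₀(0.0082129) ≈ -41.71 dB
∠H = 78.62° − 179.97° = -101.35°

ω = 1415: -36.5 dB, -109.4°; ω = 2484: -41.7 dB, -101.4°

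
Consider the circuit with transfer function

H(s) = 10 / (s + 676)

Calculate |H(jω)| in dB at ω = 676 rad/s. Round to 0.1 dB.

Substitute s = j676:
Numerator: 10 = 10 + j0
Denominator: (j676) + 676 = 676 + j676
|N| = √(10² + 0²) ≈ 10, ∠N ≈ 0.00°
|D| = √(676² + 676²) ≈ 956.01, ∠D ≈ 45.00°
|H| = 10 / 956.01 ≈ 0.01046
Gain = 20 log₁₀(0.01046) ≈ -39.61 dB

-39.6 dB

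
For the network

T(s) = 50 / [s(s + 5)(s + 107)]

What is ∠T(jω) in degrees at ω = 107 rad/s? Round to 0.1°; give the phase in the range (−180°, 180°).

137.7°

At s = jω = j107:
pole (s+5): 5 + j107 → |·| = √(5²+107²) = √11474 ≈ 107.12, ∠ = arctan(107/5) ≈ 87.32°
pole (s+107): 107 + j107 → |·| = √(107²+107²) = √22898 ≈ 151.32, ∠ = arctan(107/107) ≈ 45.00°
pole at origin: |s| = 107, ∠ = 90.00° (in denominator)
∠T = 0.00° − 222.32° = -222.32° ≡ 137.68° (principal value)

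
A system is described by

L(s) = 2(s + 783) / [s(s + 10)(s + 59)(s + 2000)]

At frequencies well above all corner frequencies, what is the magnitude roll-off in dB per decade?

Each pole contributes −20 dB/decade at high frequency; each zero contributes +20 dB/decade.
Net: 1 zero(s) − 4 pole(s) → -60 dB/decade.

-60 dB/decade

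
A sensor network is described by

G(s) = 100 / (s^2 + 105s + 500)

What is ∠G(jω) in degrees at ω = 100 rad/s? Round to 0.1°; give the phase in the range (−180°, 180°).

Substitute s = j100:
Numerator: 100 = 100 + j0
Denominator: (j100)^2 + 105(j100) + 500 = -9500 + j10500
|N| = √(100² + 0²) ≈ 100, ∠N ≈ 0.00°
|D| = √(9500² + 10500²) ≈ 14160, ∠D ≈ 132.14°
∠G = 0.00° − 132.14° = -132.14°

-132.1°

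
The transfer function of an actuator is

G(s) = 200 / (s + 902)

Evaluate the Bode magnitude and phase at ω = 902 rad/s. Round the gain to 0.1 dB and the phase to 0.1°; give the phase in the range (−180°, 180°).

-16.1 dB, -45.0°

At s = jω = j902:
pole (s+902): 902 + j902 → |·| = √(902²+902²) = √1627208 ≈ 1275.6, ∠ = arctan(902/902) ≈ 45.00°
|G| = 200 / 1275.6 ≈ 0.15679
Gain = 20 log₁₀(0.15679) ≈ -16.09 dB
∠G = 0.00° − 45.00° = -45.00°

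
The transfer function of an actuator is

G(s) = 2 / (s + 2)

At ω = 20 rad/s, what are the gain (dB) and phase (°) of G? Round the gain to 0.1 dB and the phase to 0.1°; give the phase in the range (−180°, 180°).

-20.0 dB, -84.3°

At s = jω = j20:
pole (s+2): 2 + j20 → |·| = √(2²+20²) = √404 ≈ 20.1, ∠ = arctan(20/2) ≈ 84.29°
|G| = 2 / 20.1 ≈ 0.099502
Gain = 20 log₁₀(0.099502) ≈ -20.04 dB
∠G = 0.00° − 84.29° = -84.29°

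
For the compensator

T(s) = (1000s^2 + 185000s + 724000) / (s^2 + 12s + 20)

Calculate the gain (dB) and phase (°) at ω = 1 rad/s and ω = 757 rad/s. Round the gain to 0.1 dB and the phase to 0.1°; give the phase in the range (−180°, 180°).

ω = 1: 90.4 dB, -17.9°; ω = 757: 60.2 dB, -12.8°

Substitute s = j1:
Numerator: 1000(j1)^2 + 185000(j1) + 724000 = 723000 + j185000
Denominator: (j1)^2 + 12(j1) + 20 = 19 + j12
|N| = √(723000² + 185000²) ≈ 7.4629e+05, ∠N ≈ 14.35°
|D| = √(19² + 12²) ≈ 22.472, ∠D ≈ 32.28°
|T| = 7.4629e+05 / 22.472 ≈ 33210
Gain = 20 log₁₀(33210) ≈ 90.43 dB
∠T = 14.35° − 32.28° = -17.93°

Substitute s = j757:
Numerator: 1000(j757)^2 + 185000(j757) + 724000 = -572325000 + j140045000
Denominator: (j757)^2 + 12(j757) + 20 = -573029 + j9084
|N| = √(572325000² + 140045000²) ≈ 5.8921e+08, ∠N ≈ 166.25°
|D| = √(573029² + 9084²) ≈ 5.731e+05, ∠D ≈ 179.09°
|T| = 5.8921e+08 / 5.731e+05 ≈ 1028.1
Gain = 20 log₁₀(1028.1) ≈ 60.24 dB
∠T = 166.25° − 179.09° = -12.84°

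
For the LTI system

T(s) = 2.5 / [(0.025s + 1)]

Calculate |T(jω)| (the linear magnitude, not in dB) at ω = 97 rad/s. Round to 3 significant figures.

0.953

At ω = 97 rad/s:
pole (1 + j97·0.025) = 1 + j2.425 → |·| ≈ 2.6231, ∠ ≈ 67.59°
|T| = 2.5 · 1 / (2.6231) ≈ 0.95307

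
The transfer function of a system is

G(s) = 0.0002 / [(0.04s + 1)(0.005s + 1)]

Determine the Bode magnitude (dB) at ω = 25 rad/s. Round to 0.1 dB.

-77.1 dB

At ω = 25 rad/s:
pole (1 + j25·0.04) = 1 + j1 → |·| ≈ 1.4142, ∠ ≈ 45.00°
pole (1 + j25·0.005) = 1 + j0.125 → |·| ≈ 1.0078, ∠ ≈ 7.13°
|G| = 0.0002 · 1 / (1.4142 · 1.0078) ≈ 0.00014033
Gain = 20 log₁₀(0.00014033) ≈ -77.06 dB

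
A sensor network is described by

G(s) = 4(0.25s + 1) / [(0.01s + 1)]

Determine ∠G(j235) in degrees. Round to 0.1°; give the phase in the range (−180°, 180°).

At ω = 235 rad/s:
zero (1 + j235·0.25) = 1 + j58.75 → |·| ≈ 58.759, ∠ ≈ 89.02°
pole (1 + j235·0.01) = 1 + j2.35 → |·| ≈ 2.5539, ∠ ≈ 66.95°
∠G = (89.02°) − (66.95°) = 22.07°

22.1°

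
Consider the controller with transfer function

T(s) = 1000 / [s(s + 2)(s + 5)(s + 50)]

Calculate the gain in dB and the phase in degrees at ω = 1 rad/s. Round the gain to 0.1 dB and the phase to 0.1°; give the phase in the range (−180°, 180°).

At s = jω = j1:
pole (s+2): 2 + j1 → |·| = √(2²+1²) = √5 ≈ 2.2361, ∠ = arctan(1/2) ≈ 26.57°
pole (s+5): 5 + j1 → |·| = √(5²+1²) = √26 ≈ 5.099, ∠ = arctan(1/5) ≈ 11.31°
pole (s+50): 50 + j1 → |·| = √(50²+1²) = √2501 ≈ 50.01, ∠ = arctan(1/50) ≈ 1.15°
pole at origin: |s| = 1, ∠ = 90.00° (in denominator)
|T| = 1000 / 570.21 ≈ 1.7537
Gain = 20 log₁₀(1.7537) ≈ 4.88 dB
∠T = 0.00° − 129.03° = -129.03°

4.9 dB, -129.0°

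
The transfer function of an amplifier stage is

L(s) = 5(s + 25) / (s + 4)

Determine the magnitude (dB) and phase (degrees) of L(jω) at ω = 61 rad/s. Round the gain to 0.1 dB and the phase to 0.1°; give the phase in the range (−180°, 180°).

At s = jω = j61:
zero (s+25): 25 + j61 → |·| = √(25²+61²) = √4346 ≈ 65.924, ∠ = arctan(61/25) ≈ 67.71°
pole (s+4): 4 + j61 → |·| = √(4²+61²) = √3737 ≈ 61.131, ∠ = arctan(61/4) ≈ 86.25°
|L| = 5 · 65.924 / 61.131 ≈ 5.392
Gain = 20 log₁₀(5.392) ≈ 14.63 dB
∠L = 67.71° − 86.25° = -18.54°

14.6 dB, -18.5°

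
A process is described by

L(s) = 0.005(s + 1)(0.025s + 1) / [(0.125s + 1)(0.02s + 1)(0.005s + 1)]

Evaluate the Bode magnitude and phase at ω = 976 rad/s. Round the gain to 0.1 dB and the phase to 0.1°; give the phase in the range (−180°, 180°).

At ω = 976 rad/s:
zero (1 + j976·1) = 1 + j976 → |·| ≈ 976, ∠ ≈ 89.94°
zero (1 + j976·0.025) = 1 + j24.4 → |·| ≈ 24.42, ∠ ≈ 87.65°
pole (1 + j976·0.125) = 1 + j122 → |·| ≈ 122, ∠ ≈ 89.53°
pole (1 + j976·0.02) = 1 + j19.52 → |·| ≈ 19.546, ∠ ≈ 87.07°
pole (1 + j976·0.005) = 1 + j4.88 → |·| ≈ 4.9814, ∠ ≈ 78.42°
|L| = 0.005 · 976 · 24.42 / (122 · 19.546 · 4.9814) ≈ 0.010032
Gain = 20 log₁₀(0.010032) ≈ -39.97 dB
∠L = (89.94° + 87.65°) − (89.53° + 87.07° + 78.42°) = -77.43°

-40.0 dB, -77.4°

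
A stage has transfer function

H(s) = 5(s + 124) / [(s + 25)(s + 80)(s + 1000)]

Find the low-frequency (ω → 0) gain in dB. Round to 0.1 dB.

H(0) = 5·124 / (25·80·1000) = 0.00031
20 log₁₀(0.00031) ≈ -70.17 dB

-70.2 dB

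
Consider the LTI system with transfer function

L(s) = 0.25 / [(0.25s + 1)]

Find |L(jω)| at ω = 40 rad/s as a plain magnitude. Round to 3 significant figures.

0.0249

At ω = 40 rad/s:
pole (1 + j40·0.25) = 1 + j10 → |·| ≈ 10.05, ∠ ≈ 84.29°
|L| = 0.25 · 1 / (10.05) ≈ 0.024876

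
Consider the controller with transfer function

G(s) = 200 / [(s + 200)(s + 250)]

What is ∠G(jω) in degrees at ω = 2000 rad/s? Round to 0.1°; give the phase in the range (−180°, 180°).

-167.2°

At s = jω = j2000:
pole (s+200): 200 + j2000 → |·| = √(200²+2000²) = √4040000 ≈ 2010, ∠ = arctan(2000/200) ≈ 84.29°
pole (s+250): 250 + j2000 → |·| = √(250²+2000²) = √4062500 ≈ 2015.6, ∠ = arctan(2000/250) ≈ 82.87°
∠G = 0.00° − 167.16° = -167.16°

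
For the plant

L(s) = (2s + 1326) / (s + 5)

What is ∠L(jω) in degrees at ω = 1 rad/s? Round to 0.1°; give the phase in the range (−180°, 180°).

-11.2°

Substitute s = j1:
Numerator: 2(j1) + 1326 = 1326 + j2
Denominator: (j1) + 5 = 5 + j1
|N| = √(1326² + 2²) ≈ 1326, ∠N ≈ 0.09°
|D| = √(5² + 1²) ≈ 5.099, ∠D ≈ 11.31°
∠L = 0.09° − 11.31° = -11.22°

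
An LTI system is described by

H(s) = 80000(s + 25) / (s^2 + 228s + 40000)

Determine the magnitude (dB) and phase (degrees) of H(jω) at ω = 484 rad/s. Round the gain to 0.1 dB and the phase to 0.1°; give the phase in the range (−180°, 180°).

44.8 dB, -63.4°

At s = jω = j484:
zero (s+25): 25 + j484 → |·| = √(25²+484²) = √234881 ≈ 484.65, ∠ = arctan(484/25) ≈ 87.04°
quadratic: (j484)² + 228·j484 + 40000 = -194256 + j110352 → |·| ≈ 2.2341e+05, ∠ ≈ 150.40°
|H| = 80000 · 484.65 / 2.2341e+05 ≈ 173.55
Gain = 20 log₁₀(173.55) ≈ 44.79 dB
∠H = 87.04° − 150.40° = -63.36°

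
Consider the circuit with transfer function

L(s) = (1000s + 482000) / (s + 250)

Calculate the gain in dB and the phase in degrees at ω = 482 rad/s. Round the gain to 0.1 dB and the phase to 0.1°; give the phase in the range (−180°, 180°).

62.0 dB, -17.6°

Substitute s = j482:
Numerator: 1000(j482) + 482000 = 482000 + j482000
Denominator: (j482) + 250 = 250 + j482
|N| = √(482000² + 482000²) ≈ 6.8165e+05, ∠N ≈ 45.00°
|D| = √(250² + 482²) ≈ 542.98, ∠D ≈ 62.59°
|L| = 6.8165e+05 / 542.98 ≈ 1255.4
Gain = 20 log₁₀(1255.4) ≈ 61.98 dB
∠L = 45.00° − 62.59° = -17.59°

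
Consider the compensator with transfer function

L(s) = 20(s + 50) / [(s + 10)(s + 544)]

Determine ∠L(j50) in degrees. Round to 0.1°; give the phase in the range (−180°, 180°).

-38.9°

At s = jω = j50:
zero (s+50): 50 + j50 → |·| = √(50²+50²) = √5000 ≈ 70.711, ∠ = arctan(50/50) ≈ 45.00°
pole (s+10): 10 + j50 → |·| = √(10²+50²) = √2600 ≈ 50.99, ∠ = arctan(50/10) ≈ 78.69°
pole (s+544): 544 + j50 → |·| = √(544²+50²) = √298436 ≈ 546.29, ∠ = arctan(50/544) ≈ 5.25°
∠L = 45.00° − 83.94° = -38.94°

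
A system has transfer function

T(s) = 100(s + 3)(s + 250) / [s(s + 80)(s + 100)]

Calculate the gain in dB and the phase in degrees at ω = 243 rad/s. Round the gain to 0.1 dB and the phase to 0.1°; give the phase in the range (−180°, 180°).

-5.7 dB, -95.9°

At s = jω = j243:
zero (s+3): 3 + j243 → |·| = √(3²+243²) = √59058 ≈ 243.02, ∠ = arctan(243/3) ≈ 89.29°
zero (s+250): 250 + j243 → |·| = √(250²+243²) = √121549 ≈ 348.64, ∠ = arctan(243/250) ≈ 44.19°
pole (s+80): 80 + j243 → |·| = √(80²+243²) = √65449 ≈ 255.83, ∠ = arctan(243/80) ≈ 71.78°
pole (s+100): 100 + j243 → |·| = √(100²+243²) = √69049 ≈ 262.77, ∠ = arctan(243/100) ≈ 67.63°
pole at origin: |s| = 243, ∠ = 90.00° (in denominator)
|T| = 100 · 84726 / 1.6336e+07 ≈ 0.51865
Gain = 20 log₁₀(0.51865) ≈ -5.70 dB
∠T = 133.48° − 229.41° = -95.93°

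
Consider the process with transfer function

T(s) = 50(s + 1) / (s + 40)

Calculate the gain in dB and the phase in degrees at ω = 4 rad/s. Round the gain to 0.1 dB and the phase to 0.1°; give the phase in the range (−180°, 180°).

At s = jω = j4:
zero (s+1): 1 + j4 → |·| = √(1²+4²) = √17 ≈ 4.1231, ∠ = arctan(4/1) ≈ 75.96°
pole (s+40): 40 + j4 → |·| = √(40²+4²) = √1616 ≈ 40.2, ∠ = arctan(4/40) ≈ 5.71°
|T| = 50 · 4.1231 / 40.2 ≈ 5.1282
Gain = 20 log₁₀(5.1282) ≈ 14.20 dB
∠T = 75.96° − 5.71° = 70.25°

14.2 dB, 70.3°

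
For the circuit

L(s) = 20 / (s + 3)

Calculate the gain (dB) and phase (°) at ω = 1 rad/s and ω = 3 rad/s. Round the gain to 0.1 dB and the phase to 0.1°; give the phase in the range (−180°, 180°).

ω = 1: 16.0 dB, -18.4°; ω = 3: 13.5 dB, -45.0°

Substitute s = j1:
Numerator: 20 = 20 + j0
Denominator: (j1) + 3 = 3 + j1
|N| = √(20² + 0²) ≈ 20, ∠N ≈ 0.00°
|D| = √(3² + 1²) ≈ 3.1623, ∠D ≈ 18.43°
|L| = 20 / 3.1623 ≈ 6.3245
Gain = 20 log₁₀(6.3245) ≈ 16.02 dB
∠L = 0.00° − 18.43° = -18.43°

Substitute s = j3:
Numerator: 20 = 20 + j0
Denominator: (j3) + 3 = 3 + j3
|N| = √(20² + 0²) ≈ 20, ∠N ≈ 0.00°
|D| = √(3² + 3²) ≈ 4.2426, ∠D ≈ 45.00°
|L| = 20 / 4.2426 ≈ 4.7141
Gain = 20 log₁₀(4.7141) ≈ 13.47 dB
∠L = 0.00° − 45.00° = -45.00°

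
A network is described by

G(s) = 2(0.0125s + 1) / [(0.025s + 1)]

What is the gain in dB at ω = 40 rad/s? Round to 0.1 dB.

4.0 dB

At ω = 40 rad/s:
zero (1 + j40·0.0125) = 1 + j0.5 → |·| ≈ 1.118, ∠ ≈ 26.57°
pole (1 + j40·0.025) = 1 + j1 → |·| ≈ 1.4142, ∠ ≈ 45.00°
|G| = 2 · 1.118 / (1.4142) ≈ 1.5811
Gain = 20 log₁₀(1.5811) ≈ 3.98 dB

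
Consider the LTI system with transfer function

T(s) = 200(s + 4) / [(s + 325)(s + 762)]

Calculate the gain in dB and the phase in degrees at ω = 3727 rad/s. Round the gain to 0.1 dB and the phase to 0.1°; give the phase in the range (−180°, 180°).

-25.6 dB, -73.5°

At s = jω = j3727:
zero (s+4): 4 + j3727 → |·| = √(4²+3727²) = √13890545 ≈ 3727, ∠ = arctan(3727/4) ≈ 89.94°
pole (s+325): 325 + j3727 → |·| = √(325²+3727²) = √13996154 ≈ 3741.1, ∠ = arctan(3727/325) ≈ 85.02°
pole (s+762): 762 + j3727 → |·| = √(762²+3727²) = √14471173 ≈ 3804.1, ∠ = arctan(3727/762) ≈ 78.44°
|T| = 200 · 3727 / 1.4232e+07 ≈ 0.052375
Gain = 20 log₁₀(0.052375) ≈ -25.62 dB
∠T = 89.94° − 163.46° = -73.52°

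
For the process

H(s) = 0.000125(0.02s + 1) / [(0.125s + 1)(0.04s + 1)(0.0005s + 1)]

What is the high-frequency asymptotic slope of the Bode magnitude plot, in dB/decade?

Each pole contributes −20 dB/decade at high frequency; each zero contributes +20 dB/decade.
Net: 1 zero(s) − 3 pole(s) → -40 dB/decade.

-40 dB/decade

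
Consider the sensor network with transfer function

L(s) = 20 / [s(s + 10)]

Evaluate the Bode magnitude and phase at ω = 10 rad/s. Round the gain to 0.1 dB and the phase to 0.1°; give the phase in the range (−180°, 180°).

-17.0 dB, -135.0°

At s = jω = j10:
pole (s+10): 10 + j10 → |·| = √(10²+10²) = √200 ≈ 14.142, ∠ = arctan(10/10) ≈ 45.00°
pole at origin: |s| = 10, ∠ = 90.00° (in denominator)
|L| = 20 / 141.42 ≈ 0.14142
Gain = 20 log₁₀(0.14142) ≈ -16.99 dB
∠L = 0.00° − 135.00° = -135.00°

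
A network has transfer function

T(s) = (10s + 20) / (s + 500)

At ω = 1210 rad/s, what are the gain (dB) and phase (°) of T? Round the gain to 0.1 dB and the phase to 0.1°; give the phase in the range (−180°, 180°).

Substitute s = j1210:
Numerator: 10(j1210) + 20 = 20 + j12100
Denominator: (j1210) + 500 = 500 + j1210
|N| = √(20² + 12100²) ≈ 12100, ∠N ≈ 89.91°
|D| = √(500² + 1210²) ≈ 1309.2, ∠D ≈ 67.55°
|T| = 12100 / 1309.2 ≈ 9.2423
Gain = 20 log₁₀(9.2423) ≈ 19.32 dB
∠T = 89.91° − 67.55° = 22.36°

19.3 dB, 22.4°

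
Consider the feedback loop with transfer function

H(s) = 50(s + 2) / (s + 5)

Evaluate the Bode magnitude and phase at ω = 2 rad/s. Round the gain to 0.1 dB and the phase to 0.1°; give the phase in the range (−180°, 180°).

At s = jω = j2:
zero (s+2): 2 + j2 → |·| = √(2²+2²) = √8 ≈ 2.8284, ∠ = arctan(2/2) ≈ 45.00°
pole (s+5): 5 + j2 → |·| = √(5²+2²) = √29 ≈ 5.3852, ∠ = arctan(2/5) ≈ 21.80°
|H| = 50 · 2.8284 / 5.3852 ≈ 26.261
Gain = 20 log₁₀(26.261) ≈ 28.39 dB
∠H = 45.00° − 21.80° = 23.20°

28.4 dB, 23.2°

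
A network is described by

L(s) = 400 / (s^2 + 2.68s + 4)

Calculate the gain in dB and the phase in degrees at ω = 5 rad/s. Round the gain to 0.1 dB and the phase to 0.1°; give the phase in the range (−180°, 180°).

At s = jω = j5:
quadratic: (j5)² + 2.68·j5 + 4 = -21 + j13.4 → |·| ≈ 24.911, ∠ ≈ 147.46°
|L| = 400 / 24.911 ≈ 16.057
Gain = 20 log₁₀(16.057) ≈ 24.11 dB
∠L = 0.00° − 147.46° = -147.46°

24.1 dB, -147.5°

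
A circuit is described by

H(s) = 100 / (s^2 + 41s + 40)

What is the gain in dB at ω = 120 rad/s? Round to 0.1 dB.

-43.6 dB

Substitute s = j120:
Numerator: 100 = 100 + j0
Denominator: (j120)^2 + 41(j120) + 40 = -14360 + j4920
|N| = √(100² + 0²) ≈ 100, ∠N ≈ 0.00°
|D| = √(14360² + 4920²) ≈ 15179, ∠D ≈ 161.09°
|H| = 100 / 15179 ≈ 0.006588
Gain = 20 log₁₀(0.006588) ≈ -43.62 dB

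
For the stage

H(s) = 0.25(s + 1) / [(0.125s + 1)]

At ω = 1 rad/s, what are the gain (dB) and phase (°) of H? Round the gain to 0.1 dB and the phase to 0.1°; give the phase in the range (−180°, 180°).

-9.1 dB, 37.9°

At ω = 1 rad/s:
zero (1 + j1·1) = 1 + j1 → |·| ≈ 1.4142, ∠ ≈ 45.00°
pole (1 + j1·0.125) = 1 + j0.125 → |·| ≈ 1.0078, ∠ ≈ 7.13°
|H| = 0.25 · 1.4142 / (1.0078) ≈ 0.35081
Gain = 20 log₁₀(0.35081) ≈ -9.10 dB
∠H = (45.00°) − (7.13°) = 37.87°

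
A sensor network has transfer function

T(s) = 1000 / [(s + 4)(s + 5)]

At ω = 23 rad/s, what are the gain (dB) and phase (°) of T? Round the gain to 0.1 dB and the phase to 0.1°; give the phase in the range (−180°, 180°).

At s = jω = j23:
pole (s+4): 4 + j23 → |·| = √(4²+23²) = √545 ≈ 23.345, ∠ = arctan(23/4) ≈ 80.13°
pole (s+5): 5 + j23 → |·| = √(5²+23²) = √554 ≈ 23.537, ∠ = arctan(23/5) ≈ 77.74°
|T| = 1000 / 549.47 ≈ 1.8199
Gain = 20 log₁₀(1.8199) ≈ 5.20 dB
∠T = 0.00° − 157.87° = -157.87°

5.2 dB, -157.9°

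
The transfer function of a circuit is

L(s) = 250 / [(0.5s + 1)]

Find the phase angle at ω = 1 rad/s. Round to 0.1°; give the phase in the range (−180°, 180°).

-26.6°

At ω = 1 rad/s:
pole (1 + j1·0.5) = 1 + j0.5 → |·| ≈ 1.118, ∠ ≈ 26.57°
∠L = (0°) − (26.57°) = -26.57°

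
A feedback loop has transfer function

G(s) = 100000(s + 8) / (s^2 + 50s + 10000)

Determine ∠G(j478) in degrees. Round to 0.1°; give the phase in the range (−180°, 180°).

At s = jω = j478:
zero (s+8): 8 + j478 → |·| = √(8²+478²) = √228548 ≈ 478.07, ∠ = arctan(478/8) ≈ 89.04°
quadratic: (j478)² + 50·j478 + 10000 = -218484 + j23900 → |·| ≈ 2.1979e+05, ∠ ≈ 173.76°
∠G = 89.04° − 173.76° = -84.72°

-84.7°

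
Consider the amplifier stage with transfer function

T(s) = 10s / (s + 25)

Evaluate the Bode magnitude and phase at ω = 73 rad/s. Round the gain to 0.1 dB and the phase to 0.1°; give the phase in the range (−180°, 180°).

At s = jω = j73:
zero at origin: s = j73 → |·| = 73, ∠ = 90.00°
pole (s+25): 25 + j73 → |·| = √(25²+73²) = √5954 ≈ 77.162, ∠ = arctan(73/25) ≈ 71.10°
|T| = 10 · 73 / 77.162 ≈ 9.4606
Gain = 20 log₁₀(9.4606) ≈ 19.52 dB
∠T = 90.00° − 71.10° = 18.90°

19.5 dB, 18.9°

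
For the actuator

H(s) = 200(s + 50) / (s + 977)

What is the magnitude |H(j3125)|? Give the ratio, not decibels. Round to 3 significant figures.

191

At s = jω = j3125:
zero (s+50): 50 + j3125 → |·| = √(50²+3125²) = √9768125 ≈ 3125.4, ∠ = arctan(3125/50) ≈ 89.08°
pole (s+977): 977 + j3125 → |·| = √(977²+3125²) = √10720154 ≈ 3274.2, ∠ = arctan(3125/977) ≈ 72.64°
|H| = 200 · 3125.4 / 3274.2 ≈ 190.91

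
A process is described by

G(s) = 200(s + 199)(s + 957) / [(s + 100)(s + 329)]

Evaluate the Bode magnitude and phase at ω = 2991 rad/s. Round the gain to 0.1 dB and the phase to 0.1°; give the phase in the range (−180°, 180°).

At s = jω = j2991:
zero (s+199): 199 + j2991 → |·| = √(199²+2991²) = √8985682 ≈ 2997.6, ∠ = arctan(2991/199) ≈ 86.19°
zero (s+957): 957 + j2991 → |·| = √(957²+2991²) = √9861930 ≈ 3140.4, ∠ = arctan(2991/957) ≈ 72.26°
pole (s+100): 100 + j2991 → |·| = √(100²+2991²) = √8956081 ≈ 2992.7, ∠ = arctan(2991/100) ≈ 88.09°
pole (s+329): 329 + j2991 → |·| = √(329²+2991²) = √9054322 ≈ 3009, ∠ = arctan(2991/329) ≈ 83.72°
|G| = 200 · 9.4137e+06 / 9.005e+06 ≈ 209.08
Gain = 20 log₁₀(209.08) ≈ 46.41 dB
∠G = 158.45° − 171.81° = -13.36°

46.4 dB, -13.4°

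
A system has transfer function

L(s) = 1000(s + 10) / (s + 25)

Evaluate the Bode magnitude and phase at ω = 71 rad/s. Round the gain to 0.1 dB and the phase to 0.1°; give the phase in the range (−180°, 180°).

At s = jω = j71:
zero (s+10): 10 + j71 → |·| = √(10²+71²) = √5141 ≈ 71.701, ∠ = arctan(71/10) ≈ 81.98°
pole (s+25): 25 + j71 → |·| = √(25²+71²) = √5666 ≈ 75.273, ∠ = arctan(71/25) ≈ 70.60°
|L| = 1000 · 71.701 / 75.273 ≈ 952.55
Gain = 20 log₁₀(952.55) ≈ 59.58 dB
∠L = 81.98° − 70.60° = 11.38°

59.6 dB, 11.4°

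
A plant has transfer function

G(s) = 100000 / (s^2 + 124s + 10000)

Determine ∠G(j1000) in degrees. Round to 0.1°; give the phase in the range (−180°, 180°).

-172.9°

At s = jω = j1000:
quadratic: (j1000)² + 124·j1000 + 10000 = -990000 + j124000 → |·| ≈ 9.9774e+05, ∠ ≈ 172.86°
∠G = 0.00° − 172.86° = -172.86°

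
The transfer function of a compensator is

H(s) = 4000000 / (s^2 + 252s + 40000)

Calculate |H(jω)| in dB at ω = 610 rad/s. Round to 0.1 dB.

At s = jω = j610:
quadratic: (j610)² + 252·j610 + 40000 = -332100 + j153720 → |·| ≈ 3.6595e+05, ∠ ≈ 155.16°
|H| = 4000000 / 3.6595e+05 ≈ 10.93
Gain = 20 log₁₀(10.93) ≈ 20.77 dB

20.8 dB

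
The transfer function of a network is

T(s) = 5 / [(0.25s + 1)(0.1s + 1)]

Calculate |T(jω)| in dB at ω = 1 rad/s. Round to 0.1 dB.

13.7 dB

At ω = 1 rad/s:
pole (1 + j1·0.25) = 1 + j0.25 → |·| ≈ 1.0308, ∠ ≈ 14.04°
pole (1 + j1·0.1) = 1 + j0.1 → |·| ≈ 1.005, ∠ ≈ 5.71°
|T| = 5 · 1 / (1.0308 · 1.005) ≈ 4.8265
Gain = 20 log₁₀(4.8265) ≈ 13.67 dB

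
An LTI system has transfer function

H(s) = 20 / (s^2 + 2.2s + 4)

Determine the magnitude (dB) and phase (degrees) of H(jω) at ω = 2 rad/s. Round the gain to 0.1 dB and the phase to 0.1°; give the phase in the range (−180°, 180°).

13.2 dB, -90.0°

At s = jω = j2:
quadratic: (j2)² + 2.2·j2 + 4 = 0 + j4.4 → |·| ≈ 4.4, ∠ ≈ 90.00°
|H| = 20 / 4.4 ≈ 4.5455
Gain = 20 log₁₀(4.5455) ≈ 13.15 dB
∠H = 0.00° − 90.00° = -90.00°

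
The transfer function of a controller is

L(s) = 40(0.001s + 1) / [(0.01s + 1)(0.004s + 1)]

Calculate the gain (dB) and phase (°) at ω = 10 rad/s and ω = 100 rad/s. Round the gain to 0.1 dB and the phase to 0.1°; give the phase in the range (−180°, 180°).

At ω = 10 rad/s:
zero (1 + j10·0.001) = 1 + j0.01 → |·| ≈ 1, ∠ ≈ 0.57°
pole (1 + j10·0.01) = 1 + j0.1 → |·| ≈ 1.005, ∠ ≈ 5.71°
pole (1 + j10·0.004) = 1 + j0.04 → |·| ≈ 1.0008, ∠ ≈ 2.29°
|L| = 40 · 1 / (1.005 · 1.0008) ≈ 39.769
Gain = 20 log₁₀(39.769) ≈ 31.99 dB
∠L = (0.57°) − (5.71° + 2.29°) = -7.43°

At ω = 100 rad/s:
zero (1 + j100·0.001) = 1 + j0.1 → |·| ≈ 1.005, ∠ ≈ 5.71°
pole (1 + j100·0.01) = 1 + j1 → |·| ≈ 1.4142, ∠ ≈ 45.00°
pole (1 + j100·0.004) = 1 + j0.4 → |·| ≈ 1.077, ∠ ≈ 21.80°
|L| = 40 · 1.005 / (1.4142 · 1.077) ≈ 26.394
Gain = 20 log₁₀(26.394) ≈ 28.43 dB
∠L = (5.71°) − (45.00° + 21.80°) = -61.09°

ω = 10: 32.0 dB, -7.4°; ω = 100: 28.4 dB, -61.1°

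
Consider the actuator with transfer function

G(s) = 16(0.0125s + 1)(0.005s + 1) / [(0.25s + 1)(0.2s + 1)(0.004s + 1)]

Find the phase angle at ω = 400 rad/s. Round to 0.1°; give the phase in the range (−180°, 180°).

-94.6°

At ω = 400 rad/s:
zero (1 + j400·0.0125) = 1 + j5 → |·| ≈ 5.099, ∠ ≈ 78.69°
zero (1 + j400·0.005) = 1 + j2 → |·| ≈ 2.2361, ∠ ≈ 63.43°
pole (1 + j400·0.25) = 1 + j100 → |·| ≈ 100, ∠ ≈ 89.43°
pole (1 + j400·0.2) = 1 + j80 → |·| ≈ 80.006, ∠ ≈ 89.28°
pole (1 + j400·0.004) = 1 + j1.6 → |·| ≈ 1.8868, ∠ ≈ 57.99°
∠G = (78.69° + 63.43°) − (89.43° + 89.28° + 57.99°) = -94.58°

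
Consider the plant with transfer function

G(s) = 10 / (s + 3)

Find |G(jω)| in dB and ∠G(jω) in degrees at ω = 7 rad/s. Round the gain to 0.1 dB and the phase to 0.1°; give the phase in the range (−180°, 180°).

2.4 dB, -66.8°

Substitute s = j7:
Numerator: 10 = 10 + j0
Denominator: (j7) + 3 = 3 + j7
|N| = √(10² + 0²) ≈ 10, ∠N ≈ 0.00°
|D| = √(3² + 7²) ≈ 7.6158, ∠D ≈ 66.80°
|G| = 10 / 7.6158 ≈ 1.3131
Gain = 20 log₁₀(1.3131) ≈ 2.37 dB
∠G = 0.00° − 66.80° = -66.80°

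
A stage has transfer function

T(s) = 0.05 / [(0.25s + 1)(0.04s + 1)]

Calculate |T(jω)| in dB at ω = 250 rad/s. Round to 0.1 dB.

At ω = 250 rad/s:
pole (1 + j250·0.25) = 1 + j62.5 → |·| ≈ 62.508, ∠ ≈ 89.08°
pole (1 + j250·0.04) = 1 + j10 → |·| ≈ 10.05, ∠ ≈ 84.29°
|T| = 0.05 · 1 / (62.508 · 10.05) ≈ 7.9592e-05
Gain = 20 log₁₀(7.9592e-05) ≈ -81.98 dB

-82.0 dB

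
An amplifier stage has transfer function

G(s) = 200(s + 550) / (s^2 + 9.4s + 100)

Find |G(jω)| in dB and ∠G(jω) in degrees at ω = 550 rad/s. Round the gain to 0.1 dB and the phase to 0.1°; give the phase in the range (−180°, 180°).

At s = jω = j550:
zero (s+550): 550 + j550 → |·| = √(550²+550²) = √605000 ≈ 777.82, ∠ = arctan(550/550) ≈ 45.00°
quadratic: (j550)² + 9.4·j550 + 100 = -302400 + j5170 → |·| ≈ 3.0244e+05, ∠ ≈ 179.02°
|G| = 200 · 777.82 / 3.0244e+05 ≈ 0.51436
Gain = 20 log₁₀(0.51436) ≈ -5.77 dB
∠G = 45.00° − 179.02° = -134.02°

-5.8 dB, -134.0°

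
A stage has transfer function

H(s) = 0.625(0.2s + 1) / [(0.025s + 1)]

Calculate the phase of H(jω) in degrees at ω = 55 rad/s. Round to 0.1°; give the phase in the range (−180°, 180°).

30.8°

At ω = 55 rad/s:
zero (1 + j55·0.2) = 1 + j11 → |·| ≈ 11.045, ∠ ≈ 84.81°
pole (1 + j55·0.025) = 1 + j1.375 → |·| ≈ 1.7002, ∠ ≈ 53.97°
∠H = (84.81°) − (53.97°) = 30.84°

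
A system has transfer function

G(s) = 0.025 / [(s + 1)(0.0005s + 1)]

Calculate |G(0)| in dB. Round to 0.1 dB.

-32.0 dB

G(0) = 0.025 · 1 / 1 = 0.025
20 log₁₀(0.025) ≈ -32.04 dB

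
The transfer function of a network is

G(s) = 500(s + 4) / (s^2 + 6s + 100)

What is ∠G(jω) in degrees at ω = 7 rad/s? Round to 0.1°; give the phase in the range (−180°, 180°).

At s = jω = j7:
zero (s+4): 4 + j7 → |·| = √(4²+7²) = √65 ≈ 8.0623, ∠ = arctan(7/4) ≈ 60.26°
quadratic: (j7)² + 6·j7 + 100 = 51 + j42 → |·| ≈ 66.068, ∠ ≈ 39.47°
∠G = 60.26° − 39.47° = 20.79°

20.8°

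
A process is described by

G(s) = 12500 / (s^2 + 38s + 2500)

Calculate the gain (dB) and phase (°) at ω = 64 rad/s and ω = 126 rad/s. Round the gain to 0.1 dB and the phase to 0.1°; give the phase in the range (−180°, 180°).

ω = 64: 12.7 dB, -123.3°; ω = 126: -1.1 dB, -160.3°

At s = jω = j64:
quadratic: (j64)² + 38·j64 + 2500 = -1596 + j2432 → |·| ≈ 2908.9, ∠ ≈ 123.27°
|G| = 12500 / 2908.9 ≈ 4.2972
Gain = 20 log₁₀(4.2972) ≈ 12.66 dB
∠G = 0.00° − 123.27° = -123.27°

At s = jω = j126:
quadratic: (j126)² + 38·j126 + 2500 = -13376 + j4788 → |·| ≈ 14207, ∠ ≈ 160.30°
|G| = 12500 / 14207 ≈ 0.87985
Gain = 20 log₁₀(0.87985) ≈ -1.11 dB
∠G = 0.00° − 160.30° = -160.30°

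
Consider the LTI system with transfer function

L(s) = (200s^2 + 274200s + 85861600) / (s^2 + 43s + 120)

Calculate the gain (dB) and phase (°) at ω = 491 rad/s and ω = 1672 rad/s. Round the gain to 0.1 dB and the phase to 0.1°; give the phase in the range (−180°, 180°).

Substitute s = j491:
Numerator: 200(j491)^2 + 274200(j491) + 85861600 = 37645400 + j134632200
Denominator: (j491)^2 + 43(j491) + 120 = -240961 + j21113
|N| = √(37645400² + 134632200²) ≈ 1.398e+08, ∠N ≈ 74.38°
|D| = √(240961² + 21113²) ≈ 2.4188e+05, ∠D ≈ 174.99°
|L| = 1.398e+08 / 2.4188e+05 ≈ 577.97
Gain = 20 log₁₀(577.97) ≈ 55.24 dB
∠L = 74.38° − 174.99° = -100.61°

Substitute s = j1672:
Numerator: 200(j1672)^2 + 274200(j1672) + 85861600 = -473255200 + j458462400
Denominator: (j1672)^2 + 43(j1672) + 120 = -2795464 + j71896
|N| = √(473255200² + 458462400²) ≈ 6.5891e+08, ∠N ≈ 135.91°
|D| = √(2795464² + 71896²) ≈ 2.7964e+06, ∠D ≈ 178.53°
|L| = 6.5891e+08 / 2.7964e+06 ≈ 235.63
Gain = 20 log₁₀(235.63) ≈ 47.44 dB
∠L = 135.91° − 178.53° = -42.62°

ω = 491: 55.2 dB, -100.6°; ω = 1672: 47.4 dB, -42.6°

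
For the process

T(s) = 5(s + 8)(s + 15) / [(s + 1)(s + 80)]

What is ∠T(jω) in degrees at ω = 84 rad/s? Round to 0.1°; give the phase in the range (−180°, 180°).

28.7°

At s = jω = j84:
zero (s+8): 8 + j84 → |·| = √(8²+84²) = √7120 ≈ 84.38, ∠ = arctan(84/8) ≈ 84.56°
zero (s+15): 15 + j84 → |·| = √(15²+84²) = √7281 ≈ 85.329, ∠ = arctan(84/15) ≈ 79.88°
pole (s+1): 1 + j84 → |·| = √(1²+84²) = √7057 ≈ 84.006, ∠ = arctan(84/1) ≈ 89.32°
pole (s+80): 80 + j84 → |·| = √(80²+84²) = √13456 ≈ 116, ∠ = arctan(84/80) ≈ 46.40°
∠T = 164.44° − 135.72° = 28.72°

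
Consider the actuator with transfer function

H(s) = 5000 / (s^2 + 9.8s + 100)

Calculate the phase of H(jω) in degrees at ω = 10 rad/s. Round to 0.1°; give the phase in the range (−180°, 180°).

At s = jω = j10:
quadratic: (j10)² + 9.8·j10 + 100 = 0 + j98 → |·| ≈ 98, ∠ ≈ 90.00°
∠H = 0.00° − 90.00° = -90.00°

-90.0°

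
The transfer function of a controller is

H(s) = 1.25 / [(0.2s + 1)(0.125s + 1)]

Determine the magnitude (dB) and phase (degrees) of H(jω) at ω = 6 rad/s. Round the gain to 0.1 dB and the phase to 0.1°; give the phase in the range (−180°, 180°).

-3.9 dB, -87.1°

At ω = 6 rad/s:
pole (1 + j6·0.2) = 1 + j1.2 → |·| ≈ 1.562, ∠ ≈ 50.19°
pole (1 + j6·0.125) = 1 + j0.75 → |·| ≈ 1.25, ∠ ≈ 36.87°
|H| = 1.25 · 1 / (1.562 · 1.25) ≈ 0.6402
Gain = 20 log₁₀(0.6402) ≈ -3.87 dB
∠H = (0°) − (50.19° + 36.87°) = -87.06°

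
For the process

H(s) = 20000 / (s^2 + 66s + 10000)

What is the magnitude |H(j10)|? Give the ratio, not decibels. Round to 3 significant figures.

At s = jω = j10:
quadratic: (j10)² + 66·j10 + 10000 = 9900 + j660 → |·| ≈ 9922, ∠ ≈ 3.81°
|H| = 20000 / 9922 ≈ 2.0157

2.02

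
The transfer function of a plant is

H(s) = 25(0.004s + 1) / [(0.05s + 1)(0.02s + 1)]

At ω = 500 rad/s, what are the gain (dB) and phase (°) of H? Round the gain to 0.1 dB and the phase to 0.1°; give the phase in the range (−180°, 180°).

At ω = 500 rad/s:
zero (1 + j500·0.004) = 1 + j2 → |·| ≈ 2.2361, ∠ ≈ 63.43°
pole (1 + j500·0.05) = 1 + j25 → |·| ≈ 25.02, ∠ ≈ 87.71°
pole (1 + j500·0.02) = 1 + j10 → |·| ≈ 10.05, ∠ ≈ 84.29°
|H| = 25 · 2.2361 / (25.02 · 10.05) ≈ 0.22232
Gain = 20 log₁₀(0.22232) ≈ -13.06 dB
∠H = (63.43°) − (87.71° + 84.29°) = -108.57°

-13.1 dB, -108.6°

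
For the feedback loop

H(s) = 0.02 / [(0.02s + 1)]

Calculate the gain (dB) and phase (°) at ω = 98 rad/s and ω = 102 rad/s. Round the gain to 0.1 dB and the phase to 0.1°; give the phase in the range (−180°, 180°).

At ω = 98 rad/s:
pole (1 + j98·0.02) = 1 + j1.96 → |·| ≈ 2.2004, ∠ ≈ 62.97°
|H| = 0.02 · 1 / (2.2004) ≈ 0.0090893
Gain = 20 log₁₀(0.0090893) ≈ -40.83 dB
∠H = (0°) − (62.97°) = -62.97°

At ω = 102 rad/s:
pole (1 + j102·0.02) = 1 + j2.04 → |·| ≈ 2.2719, ∠ ≈ 63.89°
|H| = 0.02 · 1 / (2.2719) ≈ 0.0088032
Gain = 20 log₁₀(0.0088032) ≈ -41.11 dB
∠H = (0°) − (63.89°) = -63.89°

ω = 98: -40.8 dB, -63.0°; ω = 102: -41.1 dB, -63.9°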